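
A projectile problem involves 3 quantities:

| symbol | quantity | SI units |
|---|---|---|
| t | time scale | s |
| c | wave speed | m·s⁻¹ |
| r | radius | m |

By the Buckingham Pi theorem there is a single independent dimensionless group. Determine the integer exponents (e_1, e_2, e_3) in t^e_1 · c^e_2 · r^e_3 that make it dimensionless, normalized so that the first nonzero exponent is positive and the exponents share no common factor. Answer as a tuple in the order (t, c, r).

L: e_1·(0) + e_2·(1) + e_3·(1) = 0
T: e_1·(1) + e_2·(-1) + e_3·(0) = 0
Solving this homogeneous linear system for the smallest-integer solution (first nonzero entry positive) gives (1, 1, -1).

(1, 1, -1)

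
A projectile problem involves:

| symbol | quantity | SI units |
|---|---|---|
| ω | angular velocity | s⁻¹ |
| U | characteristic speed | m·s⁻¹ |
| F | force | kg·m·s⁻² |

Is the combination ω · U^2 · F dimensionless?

Sum the exponent of each base dimension across the product:
  M: [ω]_M + 2·[U]_M + [F]_M = (0) + 2·(0) + (1) = 1
  L: [ω]_L + 2·[U]_L + [F]_L = (0) + 2·(1) + (1) = 3
  T: [ω]_T + 2·[U]_T + [F]_T = (-1) + 2·(-1) + (-2) = -5
Net dimensions [M L³ T⁻⁵] ≠ [1] — not dimensionless.

no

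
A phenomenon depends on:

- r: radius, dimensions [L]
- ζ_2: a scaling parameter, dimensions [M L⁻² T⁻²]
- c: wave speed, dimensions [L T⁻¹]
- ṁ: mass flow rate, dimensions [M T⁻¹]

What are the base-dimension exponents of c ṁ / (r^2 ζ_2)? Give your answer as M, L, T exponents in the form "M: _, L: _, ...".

Collect each base-dimension exponent across the product:
  M: −2·(0) − (1) + (0) + (1) = 0
  L: −2·(1) − (-2) + (1) + (0) = 1
  T: −2·(0) − (-2) + (-1) + (-1) = 0
So the dimensions are [L].

M: 0, L: 1, T: 0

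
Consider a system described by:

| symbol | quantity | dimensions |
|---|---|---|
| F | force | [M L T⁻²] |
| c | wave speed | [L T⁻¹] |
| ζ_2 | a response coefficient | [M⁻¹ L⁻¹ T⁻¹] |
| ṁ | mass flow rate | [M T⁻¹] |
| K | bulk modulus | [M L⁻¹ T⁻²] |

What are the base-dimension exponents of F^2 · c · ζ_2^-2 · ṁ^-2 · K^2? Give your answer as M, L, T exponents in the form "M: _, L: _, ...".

Collect each base-dimension exponent across the product:
  M: 2·(1) + (0) − 2·(-1) − 2·(1) + 2·(1) = 4
  L: 2·(1) + (1) − 2·(-1) − 2·(0) + 2·(-1) = 3
  T: 2·(-2) + (-1) − 2·(-1) − 2·(-1) + 2·(-2) = -5
So the dimensions are [M⁴ L³ T⁻⁵].

M: 4, L: 3, T: -5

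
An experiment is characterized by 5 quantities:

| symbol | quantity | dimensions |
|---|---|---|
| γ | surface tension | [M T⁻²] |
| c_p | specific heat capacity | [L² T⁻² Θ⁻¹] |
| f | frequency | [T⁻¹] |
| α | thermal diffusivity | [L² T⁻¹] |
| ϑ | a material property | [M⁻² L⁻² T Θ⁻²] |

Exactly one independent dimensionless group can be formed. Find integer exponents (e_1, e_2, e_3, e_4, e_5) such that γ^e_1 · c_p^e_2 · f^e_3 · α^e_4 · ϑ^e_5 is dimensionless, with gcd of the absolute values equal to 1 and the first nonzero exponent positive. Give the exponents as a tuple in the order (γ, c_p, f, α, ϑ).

M: e_1·(1) + e_2·(0) + e_3·(0) + e_4·(0) + e_5·(-2) = 0
L: e_1·(0) + e_2·(2) + e_3·(0) + e_4·(2) + e_5·(-2) = 0
T: e_1·(-2) + e_2·(-2) + e_3·(-1) + e_4·(-1) + e_5·(1) = 0
Θ: e_1·(0) + e_2·(-1) + e_3·(0) + e_4·(0) + e_5·(-2) = 0
Solving this homogeneous linear system for the smallest-integer solution (first nonzero entry positive) gives (2, -2, -2, 3, 1).

(2, -2, -2, 3, 1)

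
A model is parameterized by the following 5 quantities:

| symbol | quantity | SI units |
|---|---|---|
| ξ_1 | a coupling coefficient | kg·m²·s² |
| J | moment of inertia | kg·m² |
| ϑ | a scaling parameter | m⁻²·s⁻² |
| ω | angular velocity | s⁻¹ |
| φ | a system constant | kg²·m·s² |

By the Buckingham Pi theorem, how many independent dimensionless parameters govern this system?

2

There are 5 variables and 3 base dimensions (M, L, T).
The dimension matrix has rank 3.
Independent dimensionless groups: 5 − 3 = 2.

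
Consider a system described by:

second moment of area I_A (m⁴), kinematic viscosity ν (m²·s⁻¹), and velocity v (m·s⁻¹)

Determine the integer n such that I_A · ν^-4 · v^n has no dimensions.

Balance the L exponent: (1)·n from v, plus (4) − 4·(2) = -4 from the rest, must sum to zero.
n − 4 = 0, so n = 4.

4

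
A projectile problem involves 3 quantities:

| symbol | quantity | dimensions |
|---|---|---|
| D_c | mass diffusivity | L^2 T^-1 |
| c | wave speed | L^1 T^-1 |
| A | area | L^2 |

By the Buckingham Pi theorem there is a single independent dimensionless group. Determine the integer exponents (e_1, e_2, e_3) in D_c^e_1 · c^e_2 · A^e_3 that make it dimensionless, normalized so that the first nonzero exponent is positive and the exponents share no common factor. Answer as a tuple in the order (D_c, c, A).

L: e_1·(2) + e_2·(1) + e_3·(2) = 0
T: e_1·(-1) + e_2·(-1) + e_3·(0) = 0
Solving this homogeneous linear system for the smallest-integer solution (first nonzero entry positive) gives (2, -2, -1).

(2, -2, -1)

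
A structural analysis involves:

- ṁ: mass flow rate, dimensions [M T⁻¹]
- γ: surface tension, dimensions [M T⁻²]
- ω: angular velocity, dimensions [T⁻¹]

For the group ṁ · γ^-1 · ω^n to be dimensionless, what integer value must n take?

1

Balance the T exponent: (-1)·n from ω, plus (-1) − (-2) = 1 from the rest, must sum to zero.
−n + 1 = 0, so n = 1.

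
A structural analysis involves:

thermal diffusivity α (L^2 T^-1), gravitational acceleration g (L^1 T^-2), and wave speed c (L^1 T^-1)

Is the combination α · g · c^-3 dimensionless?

Sum the exponent of each base dimension across the product:
  M: [α]_M + [g]_M − 3·[c]_M = (0) + (0) − 3·(0) = 0
  L: [α]_L + [g]_L − 3·[c]_L = (2) + (1) − 3·(1) = 0
  T: [α]_T + [g]_T − 3·[c]_T = (-1) + (-2) − 3·(-1) = 0
All base exponents vanish — dimensionless.

yes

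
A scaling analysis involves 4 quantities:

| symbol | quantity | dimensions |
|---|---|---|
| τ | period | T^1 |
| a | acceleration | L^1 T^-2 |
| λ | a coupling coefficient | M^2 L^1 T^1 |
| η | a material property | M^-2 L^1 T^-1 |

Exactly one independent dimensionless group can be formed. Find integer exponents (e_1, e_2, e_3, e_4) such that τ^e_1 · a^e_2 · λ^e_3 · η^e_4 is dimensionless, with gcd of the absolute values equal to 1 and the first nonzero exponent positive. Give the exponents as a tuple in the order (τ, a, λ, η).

M: e_1·(0) + e_2·(0) + e_3·(2) + e_4·(-2) = 0
L: e_1·(0) + e_2·(1) + e_3·(1) + e_4·(1) = 0
T: e_1·(1) + e_2·(-2) + e_3·(1) + e_4·(-1) = 0
Solving this homogeneous linear system for the smallest-integer solution (first nonzero entry positive) gives (4, 2, -1, -1).

(4, 2, -1, -1)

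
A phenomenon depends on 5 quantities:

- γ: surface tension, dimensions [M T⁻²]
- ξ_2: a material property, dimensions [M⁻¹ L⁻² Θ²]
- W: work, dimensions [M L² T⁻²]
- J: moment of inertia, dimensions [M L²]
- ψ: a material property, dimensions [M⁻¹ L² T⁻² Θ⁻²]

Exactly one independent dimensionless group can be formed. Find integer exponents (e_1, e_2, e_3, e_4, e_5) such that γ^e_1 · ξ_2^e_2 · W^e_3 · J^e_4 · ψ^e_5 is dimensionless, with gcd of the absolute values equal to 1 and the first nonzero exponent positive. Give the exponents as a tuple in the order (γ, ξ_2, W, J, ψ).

(2, 1, -3, 3, 1)

M: e_1·(1) + e_2·(-1) + e_3·(1) + e_4·(1) + e_5·(-1) = 0
L: e_1·(0) + e_2·(-2) + e_3·(2) + e_4·(2) + e_5·(2) = 0
T: e_1·(-2) + e_2·(0) + e_3·(-2) + e_4·(0) + e_5·(-2) = 0
Θ: e_1·(0) + e_2·(2) + e_3·(0) + e_4·(0) + e_5·(-2) = 0
Solving this homogeneous linear system for the smallest-integer solution (first nonzero entry positive) gives (2, 1, -3, 3, 1).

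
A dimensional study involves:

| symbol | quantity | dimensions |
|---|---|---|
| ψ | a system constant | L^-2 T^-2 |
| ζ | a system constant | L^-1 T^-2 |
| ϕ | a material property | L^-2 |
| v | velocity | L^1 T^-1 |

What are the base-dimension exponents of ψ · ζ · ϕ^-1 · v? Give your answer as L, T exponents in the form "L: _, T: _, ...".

L: 0, T: -5

Collect each base-dimension exponent across the product:
  L: (-2) + (-1) − (-2) + (1) = 0
  T: (-2) + (-2) − (0) + (-1) = -5
So the dimensions are [T⁻⁵].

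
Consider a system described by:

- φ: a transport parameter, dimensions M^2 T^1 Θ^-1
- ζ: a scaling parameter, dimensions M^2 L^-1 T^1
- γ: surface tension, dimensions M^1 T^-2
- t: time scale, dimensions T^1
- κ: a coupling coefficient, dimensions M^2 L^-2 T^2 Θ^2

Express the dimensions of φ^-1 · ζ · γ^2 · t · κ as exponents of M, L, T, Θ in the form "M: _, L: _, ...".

Collect each base-dimension exponent across the product:
  M: −(2) + (2) + 2·(1) + (0) + (2) = 4
  L: −(0) + (-1) + 2·(0) + (0) + (-2) = -3
  T: −(1) + (1) + 2·(-2) + (1) + (2) = -1
  Θ: −(-1) + (0) + 2·(0) + (0) + (2) = 3
So the dimensions are [M⁴ L⁻³ T⁻¹ Θ³].

M: 4, L: -3, T: -1, Θ: 3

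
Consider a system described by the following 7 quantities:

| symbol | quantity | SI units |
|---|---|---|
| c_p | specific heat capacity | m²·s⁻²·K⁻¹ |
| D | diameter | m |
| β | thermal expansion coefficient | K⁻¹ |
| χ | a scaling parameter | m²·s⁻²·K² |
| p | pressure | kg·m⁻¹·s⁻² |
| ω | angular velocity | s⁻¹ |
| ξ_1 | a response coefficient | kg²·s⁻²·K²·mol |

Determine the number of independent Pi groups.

There are 7 variables and 5 base dimensions (M, L, T, Θ, N).
The dimension matrix has rank 5.
Independent dimensionless groups: 7 − 5 = 2.

2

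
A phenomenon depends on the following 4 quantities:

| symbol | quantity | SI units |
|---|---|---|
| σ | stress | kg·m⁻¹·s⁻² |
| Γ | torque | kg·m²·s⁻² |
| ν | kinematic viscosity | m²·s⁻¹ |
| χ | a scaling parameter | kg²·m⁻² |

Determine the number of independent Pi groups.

There are 4 variables and 3 base dimensions (M, L, T).
The dimension matrix has rank 3.
Independent dimensionless groups: 4 − 3 = 1.

1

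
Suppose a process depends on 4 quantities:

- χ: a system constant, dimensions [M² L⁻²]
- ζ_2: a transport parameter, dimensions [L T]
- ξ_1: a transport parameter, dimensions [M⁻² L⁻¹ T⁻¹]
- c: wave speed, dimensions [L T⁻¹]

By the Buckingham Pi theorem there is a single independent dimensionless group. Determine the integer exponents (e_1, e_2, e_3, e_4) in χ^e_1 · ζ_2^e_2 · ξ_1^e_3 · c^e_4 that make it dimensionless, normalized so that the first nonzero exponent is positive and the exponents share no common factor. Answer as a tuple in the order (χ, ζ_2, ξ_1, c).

M: e_1·(2) + e_2·(0) + e_3·(-2) + e_4·(0) = 0
L: e_1·(-2) + e_2·(1) + e_3·(-1) + e_4·(1) = 0
T: e_1·(0) + e_2·(1) + e_3·(-1) + e_4·(-1) = 0
Solving this homogeneous linear system for the smallest-integer solution (first nonzero entry positive) gives (1, 2, 1, 1).

(1, 2, 1, 1)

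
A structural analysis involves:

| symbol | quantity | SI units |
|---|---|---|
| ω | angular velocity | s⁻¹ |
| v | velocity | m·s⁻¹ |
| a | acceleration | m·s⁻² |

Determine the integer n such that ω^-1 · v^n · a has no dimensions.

-1

Balance the L exponent: (1)·n from v, plus −(0) + (1) = 1 from the rest, must sum to zero.
n + 1 = 0, so n = -1.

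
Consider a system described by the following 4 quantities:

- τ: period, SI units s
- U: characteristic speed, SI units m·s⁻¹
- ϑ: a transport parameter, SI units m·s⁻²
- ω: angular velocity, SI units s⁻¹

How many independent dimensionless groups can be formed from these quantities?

There are 4 variables and 2 base dimensions (L, T).
The dimension matrix has rank 2.
Independent dimensionless groups: 4 − 2 = 2.

2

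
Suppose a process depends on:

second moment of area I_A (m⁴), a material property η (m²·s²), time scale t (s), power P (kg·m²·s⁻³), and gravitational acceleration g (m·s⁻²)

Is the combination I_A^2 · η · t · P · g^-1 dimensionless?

Sum the exponent of each base dimension across the product:
  M: 2·[I_A]_M + [η]_M + [t]_M + [P]_M − [g]_M = 2·(0) + (0) + (0) + (1) − (0) = 1
  L: 2·[I_A]_L + [η]_L + [t]_L + [P]_L − [g]_L = 2·(4) + (2) + (0) + (2) − (1) = 11
  T: 2·[I_A]_T + [η]_T + [t]_T + [P]_T − [g]_T = 2·(0) + (2) + (1) + (-3) − (-2) = 2
Net dimensions [M L¹¹ T²] ≠ [1] — not dimensionless.

no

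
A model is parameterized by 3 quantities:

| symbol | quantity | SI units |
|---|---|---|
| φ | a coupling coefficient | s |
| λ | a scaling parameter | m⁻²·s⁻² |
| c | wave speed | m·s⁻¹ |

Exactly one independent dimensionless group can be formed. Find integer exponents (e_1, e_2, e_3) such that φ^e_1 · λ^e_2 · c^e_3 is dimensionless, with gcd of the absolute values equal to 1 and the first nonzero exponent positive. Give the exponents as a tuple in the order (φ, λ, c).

L: e_1·(0) + e_2·(-2) + e_3·(1) = 0
T: e_1·(1) + e_2·(-2) + e_3·(-1) = 0
Solving this homogeneous linear system for the smallest-integer solution (first nonzero entry positive) gives (4, 1, 2).

(4, 1, 2)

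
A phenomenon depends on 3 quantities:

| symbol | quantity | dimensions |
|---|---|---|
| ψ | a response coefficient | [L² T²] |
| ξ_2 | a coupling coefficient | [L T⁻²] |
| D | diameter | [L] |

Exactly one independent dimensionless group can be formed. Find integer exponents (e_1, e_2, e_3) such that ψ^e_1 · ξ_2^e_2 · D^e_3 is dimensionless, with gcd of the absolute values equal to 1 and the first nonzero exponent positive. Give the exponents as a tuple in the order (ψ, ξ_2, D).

L: e_1·(2) + e_2·(1) + e_3·(1) = 0
T: e_1·(2) + e_2·(-2) + e_3·(0) = 0
Solving this homogeneous linear system for the smallest-integer solution (first nonzero entry positive) gives (1, 1, -3).

(1, 1, -3)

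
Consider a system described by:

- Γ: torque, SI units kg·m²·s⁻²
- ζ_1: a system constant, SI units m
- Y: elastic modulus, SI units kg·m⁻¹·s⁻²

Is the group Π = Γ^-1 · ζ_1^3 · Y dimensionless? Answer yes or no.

yes

Sum the exponent of each base dimension across the product:
  M: −[Γ]_M + 3·[ζ_1]_M + [Y]_M = −(1) + 3·(0) + (1) = 0
  L: −[Γ]_L + 3·[ζ_1]_L + [Y]_L = −(2) + 3·(1) + (-1) = 0
  T: −[Γ]_T + 3·[ζ_1]_T + [Y]_T = −(-2) + 3·(0) + (-2) = 0
All base exponents vanish — dimensionless.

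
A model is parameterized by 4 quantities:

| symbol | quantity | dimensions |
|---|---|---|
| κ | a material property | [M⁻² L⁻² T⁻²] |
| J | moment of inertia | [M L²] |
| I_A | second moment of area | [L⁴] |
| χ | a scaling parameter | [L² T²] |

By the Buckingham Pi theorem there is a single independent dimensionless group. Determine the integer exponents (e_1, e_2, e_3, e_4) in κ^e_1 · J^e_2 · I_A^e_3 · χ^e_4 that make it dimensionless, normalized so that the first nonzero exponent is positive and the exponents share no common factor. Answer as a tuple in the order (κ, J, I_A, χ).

M: e_1·(-2) + e_2·(1) + e_3·(0) + e_4·(0) = 0
L: e_1·(-2) + e_2·(2) + e_3·(4) + e_4·(2) = 0
T: e_1·(-2) + e_2·(0) + e_3·(0) + e_4·(2) = 0
Solving this homogeneous linear system for the smallest-integer solution (first nonzero entry positive) gives (1, 2, -1, 1).

(1, 2, -1, 1)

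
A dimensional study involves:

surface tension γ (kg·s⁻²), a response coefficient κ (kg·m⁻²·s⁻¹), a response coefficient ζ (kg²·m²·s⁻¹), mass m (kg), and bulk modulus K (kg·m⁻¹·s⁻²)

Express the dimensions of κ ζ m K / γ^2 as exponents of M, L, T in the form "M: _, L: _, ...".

M: 3, L: -1, T: 0

Collect each base-dimension exponent across the product:
  M: −2·(1) + (1) + (2) + (1) + (1) = 3
  L: −2·(0) + (-2) + (2) + (0) + (-1) = -1
  T: −2·(-2) + (-1) + (-1) + (0) + (-2) = 0
So the dimensions are [M³ L⁻¹].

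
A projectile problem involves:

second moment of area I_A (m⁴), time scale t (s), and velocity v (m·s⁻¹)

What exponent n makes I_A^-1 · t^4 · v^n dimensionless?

Balance the L exponent: (1)·n from v, plus −(4) + 4·(0) = -4 from the rest, must sum to zero.
n − 4 = 0, so n = 4.

4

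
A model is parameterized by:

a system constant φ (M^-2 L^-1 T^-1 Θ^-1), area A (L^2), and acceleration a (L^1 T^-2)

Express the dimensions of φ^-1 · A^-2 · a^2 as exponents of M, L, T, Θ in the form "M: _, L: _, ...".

Collect each base-dimension exponent across the product:
  M: −(-2) − 2·(0) + 2·(0) = 2
  L: −(-1) − 2·(2) + 2·(1) = -1
  T: −(-1) − 2·(0) + 2·(-2) = -3
  Θ: −(-1) − 2·(0) + 2·(0) = 1
So the dimensions are [M² L⁻¹ T⁻³ Θ].

M: 2, L: -1, T: -3, Θ: 1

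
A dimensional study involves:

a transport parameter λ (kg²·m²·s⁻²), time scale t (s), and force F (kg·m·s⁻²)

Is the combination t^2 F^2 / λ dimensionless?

yes

Sum the exponent of each base dimension across the product:
  M: −[λ]_M + 2·[t]_M + 2·[F]_M = −(2) + 2·(0) + 2·(1) = 0
  L: −[λ]_L + 2·[t]_L + 2·[F]_L = −(2) + 2·(0) + 2·(1) = 0
  T: −[λ]_T + 2·[t]_T + 2·[F]_T = −(-2) + 2·(1) + 2·(-2) = 0
All base exponents vanish — dimensionless.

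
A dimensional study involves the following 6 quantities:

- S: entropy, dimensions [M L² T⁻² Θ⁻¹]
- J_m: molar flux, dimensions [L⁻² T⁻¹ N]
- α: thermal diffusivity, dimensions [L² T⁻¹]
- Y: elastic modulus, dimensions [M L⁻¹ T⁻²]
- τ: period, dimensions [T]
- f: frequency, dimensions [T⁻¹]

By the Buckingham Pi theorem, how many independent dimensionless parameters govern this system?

There are 6 variables and 5 base dimensions (M, L, T, Θ, N).
The dimension matrix has rank 5.
Independent dimensionless groups: 6 − 5 = 1.

1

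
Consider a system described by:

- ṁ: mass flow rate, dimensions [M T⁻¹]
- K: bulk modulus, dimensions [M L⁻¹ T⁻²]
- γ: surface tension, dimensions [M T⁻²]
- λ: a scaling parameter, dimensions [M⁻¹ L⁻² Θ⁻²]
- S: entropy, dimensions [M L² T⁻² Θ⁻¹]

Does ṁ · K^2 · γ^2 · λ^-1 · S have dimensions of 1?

Sum the exponent of each base dimension across the product:
  M: [ṁ]_M + 2·[K]_M + 2·[γ]_M − [λ]_M + [S]_M = (1) + 2·(1) + 2·(1) − (-1) + (1) = 7
  L: [ṁ]_L + 2·[K]_L + 2·[γ]_L − [λ]_L + [S]_L = (0) + 2·(-1) + 2·(0) − (-2) + (2) = 2
  T: [ṁ]_T + 2·[K]_T + 2·[γ]_T − [λ]_T + [S]_T = (-1) + 2·(-2) + 2·(-2) − (0) + (-2) = -11
  Θ: [ṁ]_Θ + 2·[K]_Θ + 2·[γ]_Θ − [λ]_Θ + [S]_Θ = (0) + 2·(0) + 2·(0) − (-2) + (-1) = 1
Net dimensions [M⁷ L² T⁻¹¹ Θ] ≠ [1] — not dimensionless.

no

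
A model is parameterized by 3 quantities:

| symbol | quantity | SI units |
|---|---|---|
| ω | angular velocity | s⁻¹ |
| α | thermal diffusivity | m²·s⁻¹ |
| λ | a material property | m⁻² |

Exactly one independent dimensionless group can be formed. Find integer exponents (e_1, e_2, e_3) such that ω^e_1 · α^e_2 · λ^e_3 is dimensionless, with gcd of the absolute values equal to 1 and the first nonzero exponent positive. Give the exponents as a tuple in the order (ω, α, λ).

(1, -1, -1)

L: e_1·(0) + e_2·(2) + e_3·(-2) = 0
T: e_1·(-1) + e_2·(-1) + e_3·(0) = 0
Solving this homogeneous linear system for the smallest-integer solution (first nonzero entry positive) gives (1, -1, -1).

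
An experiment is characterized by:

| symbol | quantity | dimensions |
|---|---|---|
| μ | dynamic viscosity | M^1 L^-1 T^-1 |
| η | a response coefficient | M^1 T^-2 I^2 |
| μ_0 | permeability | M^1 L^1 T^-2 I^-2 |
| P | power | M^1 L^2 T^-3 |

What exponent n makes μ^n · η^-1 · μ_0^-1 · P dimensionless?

1

Balance the M exponent: (1)·n from μ, plus −(1) − (1) + (1) = -1 from the rest, must sum to zero.
n − 1 = 0, so n = 1.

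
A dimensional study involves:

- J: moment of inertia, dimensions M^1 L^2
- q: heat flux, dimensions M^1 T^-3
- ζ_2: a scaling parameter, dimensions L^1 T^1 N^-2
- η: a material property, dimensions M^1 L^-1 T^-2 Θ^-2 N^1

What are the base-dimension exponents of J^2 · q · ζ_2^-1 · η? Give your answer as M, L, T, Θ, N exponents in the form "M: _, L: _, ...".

M: 4, L: 2, T: -6, Θ: -2, N: 3

Collect each base-dimension exponent across the product:
  M: 2·(1) + (1) − (0) + (1) = 4
  L: 2·(2) + (0) − (1) + (-1) = 2
  T: 2·(0) + (-3) − (1) + (-2) = -6
  Θ: 2·(0) + (0) − (0) + (-2) = -2
  N: 2·(0) + (0) − (-2) + (1) = 3
So the dimensions are [M⁴ L² T⁻⁶ Θ⁻² N³].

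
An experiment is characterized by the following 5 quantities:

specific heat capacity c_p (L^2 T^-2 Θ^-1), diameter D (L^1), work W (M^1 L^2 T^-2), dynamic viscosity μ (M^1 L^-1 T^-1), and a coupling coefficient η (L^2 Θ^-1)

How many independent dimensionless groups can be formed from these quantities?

1

There are 5 variables and 4 base dimensions (M, L, T, Θ).
The dimension matrix has rank 4.
Independent dimensionless groups: 5 − 4 = 1.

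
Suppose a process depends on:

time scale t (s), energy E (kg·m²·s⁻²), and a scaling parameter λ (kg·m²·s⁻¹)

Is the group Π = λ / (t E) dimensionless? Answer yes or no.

yes

Sum the exponent of each base dimension across the product:
  M: −[t]_M − [E]_M + [λ]_M = −(0) − (1) + (1) = 0
  L: −[t]_L − [E]_L + [λ]_L = −(0) − (2) + (2) = 0
  T: −[t]_T − [E]_T + [λ]_T = −(1) − (-2) + (-1) = 0
All base exponents vanish — dimensionless.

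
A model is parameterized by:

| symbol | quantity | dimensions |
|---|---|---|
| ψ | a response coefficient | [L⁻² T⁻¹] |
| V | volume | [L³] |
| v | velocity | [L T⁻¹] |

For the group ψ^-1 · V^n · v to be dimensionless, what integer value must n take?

-1

Balance the L exponent: (3)·n from V, plus −(-2) + (1) = 3 from the rest, must sum to zero.
3n + 3 = 0, so n = -1.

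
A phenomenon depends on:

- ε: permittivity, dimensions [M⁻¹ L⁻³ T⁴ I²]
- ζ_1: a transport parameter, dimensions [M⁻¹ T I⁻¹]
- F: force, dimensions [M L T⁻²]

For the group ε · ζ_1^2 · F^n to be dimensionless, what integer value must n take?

Balance the M exponent: (1)·n from F, plus (-1) + 2·(-1) = -3 from the rest, must sum to zero.
n − 3 = 0, so n = 3.

3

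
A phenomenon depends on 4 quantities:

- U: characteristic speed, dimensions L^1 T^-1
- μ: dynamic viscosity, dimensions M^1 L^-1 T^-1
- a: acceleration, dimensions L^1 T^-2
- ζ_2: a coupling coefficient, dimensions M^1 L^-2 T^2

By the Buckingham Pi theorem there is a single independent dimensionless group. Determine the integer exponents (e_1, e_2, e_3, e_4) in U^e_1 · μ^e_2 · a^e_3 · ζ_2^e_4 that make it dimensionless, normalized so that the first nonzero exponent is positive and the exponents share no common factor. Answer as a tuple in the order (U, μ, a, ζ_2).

(1, 1, -2, -1)

M: e_1·(0) + e_2·(1) + e_3·(0) + e_4·(1) = 0
L: e_1·(1) + e_2·(-1) + e_3·(1) + e_4·(-2) = 0
T: e_1·(-1) + e_2·(-1) + e_3·(-2) + e_4·(2) = 0
Solving this homogeneous linear system for the smallest-integer solution (first nonzero entry positive) gives (1, 1, -2, -1).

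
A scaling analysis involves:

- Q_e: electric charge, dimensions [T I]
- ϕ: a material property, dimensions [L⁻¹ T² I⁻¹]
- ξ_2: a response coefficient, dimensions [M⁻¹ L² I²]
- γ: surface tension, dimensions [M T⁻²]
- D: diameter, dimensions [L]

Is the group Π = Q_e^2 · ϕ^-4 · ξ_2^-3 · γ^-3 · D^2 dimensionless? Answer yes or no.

Sum the exponent of each base dimension across the product:
  M: 2·[Q_e]_M − 4·[ϕ]_M − 3·[ξ_2]_M − 3·[γ]_M + 2·[D]_M = 2·(0) − 4·(0) − 3·(-1) − 3·(1) + 2·(0) = 0
  L: 2·[Q_e]_L − 4·[ϕ]_L − 3·[ξ_2]_L − 3·[γ]_L + 2·[D]_L = 2·(0) − 4·(-1) − 3·(2) − 3·(0) + 2·(1) = 0
  T: 2·[Q_e]_T − 4·[ϕ]_T − 3·[ξ_2]_T − 3·[γ]_T + 2·[D]_T = 2·(1) − 4·(2) − 3·(0) − 3·(-2) + 2·(0) = 0
  I: 2·[Q_e]_I − 4·[ϕ]_I − 3·[ξ_2]_I − 3·[γ]_I + 2·[D]_I = 2·(1) − 4·(-1) − 3·(2) − 3·(0) + 2·(0) = 0
All base exponents vanish — dimensionless.

yes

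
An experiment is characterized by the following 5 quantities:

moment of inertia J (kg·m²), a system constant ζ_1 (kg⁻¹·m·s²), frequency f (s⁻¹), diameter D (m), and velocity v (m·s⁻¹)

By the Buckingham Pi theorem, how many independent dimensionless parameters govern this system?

2

There are 5 variables and 3 base dimensions (M, L, T).
The dimension matrix has rank 3.
Independent dimensionless groups: 5 − 3 = 2.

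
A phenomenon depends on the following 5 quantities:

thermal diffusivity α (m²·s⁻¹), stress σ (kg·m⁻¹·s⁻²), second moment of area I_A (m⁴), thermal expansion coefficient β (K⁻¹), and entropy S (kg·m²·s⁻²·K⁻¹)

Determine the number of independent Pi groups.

There are 5 variables and 4 base dimensions (M, L, T, Θ).
The dimension matrix has rank 4.
Independent dimensionless groups: 5 − 4 = 1.

1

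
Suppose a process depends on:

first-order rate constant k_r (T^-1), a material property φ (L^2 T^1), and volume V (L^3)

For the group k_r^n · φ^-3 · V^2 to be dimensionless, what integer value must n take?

Balance the T exponent: (-1)·n from k_r, plus −3·(1) + 2·(0) = -3 from the rest, must sum to zero.
−n − 3 = 0, so n = -3.

-3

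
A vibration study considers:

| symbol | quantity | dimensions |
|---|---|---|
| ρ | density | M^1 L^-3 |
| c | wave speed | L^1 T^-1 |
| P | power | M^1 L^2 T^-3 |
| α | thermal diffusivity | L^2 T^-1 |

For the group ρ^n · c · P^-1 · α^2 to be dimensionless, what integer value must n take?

Balance the M exponent: (1)·n from ρ, plus (0) − (1) + 2·(0) = -1 from the rest, must sum to zero.
n − 1 = 0, so n = 1.

1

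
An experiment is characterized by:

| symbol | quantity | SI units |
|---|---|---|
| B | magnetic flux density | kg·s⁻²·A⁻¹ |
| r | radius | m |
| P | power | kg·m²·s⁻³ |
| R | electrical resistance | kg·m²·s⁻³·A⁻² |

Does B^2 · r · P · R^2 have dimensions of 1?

no

Sum the exponent of each base dimension across the product:
  M: 2·[B]_M + [r]_M + [P]_M + 2·[R]_M = 2·(1) + (0) + (1) + 2·(1) = 5
  L: 2·[B]_L + [r]_L + [P]_L + 2·[R]_L = 2·(0) + (1) + (2) + 2·(2) = 7
  T: 2·[B]_T + [r]_T + [P]_T + 2·[R]_T = 2·(-2) + (0) + (-3) + 2·(-3) = -13
  I: 2·[B]_I + [r]_I + [P]_I + 2·[R]_I = 2·(-1) + (0) + (0) + 2·(-2) = -6
Net dimensions [M⁵ L⁷ T⁻¹³ I⁻⁶] ≠ [1] — not dimensionless.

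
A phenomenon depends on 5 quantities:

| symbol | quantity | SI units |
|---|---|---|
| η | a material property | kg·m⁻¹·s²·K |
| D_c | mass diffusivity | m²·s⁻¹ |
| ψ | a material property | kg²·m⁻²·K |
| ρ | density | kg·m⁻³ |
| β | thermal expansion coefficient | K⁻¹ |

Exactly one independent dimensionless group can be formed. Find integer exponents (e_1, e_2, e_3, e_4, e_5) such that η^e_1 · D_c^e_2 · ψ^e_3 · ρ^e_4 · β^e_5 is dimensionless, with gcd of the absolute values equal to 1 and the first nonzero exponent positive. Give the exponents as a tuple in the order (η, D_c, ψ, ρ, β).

(2, 4, -3, 4, -1)

M: e_1·(1) + e_2·(0) + e_3·(2) + e_4·(1) + e_5·(0) = 0
L: e_1·(-1) + e_2·(2) + e_3·(-2) + e_4·(-3) + e_5·(0) = 0
T: e_1·(2) + e_2·(-1) + e_3·(0) + e_4·(0) + e_5·(0) = 0
Θ: e_1·(1) + e_2·(0) + e_3·(1) + e_4·(0) + e_5·(-1) = 0
Solving this homogeneous linear system for the smallest-integer solution (first nonzero entry positive) gives (2, 4, -3, 4, -1).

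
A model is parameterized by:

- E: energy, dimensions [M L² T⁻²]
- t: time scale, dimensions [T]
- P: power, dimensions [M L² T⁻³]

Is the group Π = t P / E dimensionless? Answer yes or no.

Sum the exponent of each base dimension across the product:
  M: −[E]_M + [t]_M + [P]_M = −(1) + (0) + (1) = 0
  L: −[E]_L + [t]_L + [P]_L = −(2) + (0) + (2) = 0
  T: −[E]_T + [t]_T + [P]_T = −(-2) + (1) + (-3) = 0
All base exponents vanish — dimensionless.

yes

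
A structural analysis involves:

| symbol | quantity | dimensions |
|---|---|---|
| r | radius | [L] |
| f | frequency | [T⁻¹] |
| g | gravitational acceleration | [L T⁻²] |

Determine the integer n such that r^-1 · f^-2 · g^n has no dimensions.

1

Balance the L exponent: (1)·n from g, plus −(1) − 2·(0) = -1 from the rest, must sum to zero.
n − 1 = 0, so n = 1.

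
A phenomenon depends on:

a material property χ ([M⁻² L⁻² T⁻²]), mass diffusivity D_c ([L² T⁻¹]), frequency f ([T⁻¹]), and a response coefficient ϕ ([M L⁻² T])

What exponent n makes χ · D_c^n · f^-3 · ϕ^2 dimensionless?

3

Balance the L exponent: (2)·n from D_c, plus (-2) − 3·(0) + 2·(-2) = -6 from the rest, must sum to zero.
2n − 6 = 0, so n = 3.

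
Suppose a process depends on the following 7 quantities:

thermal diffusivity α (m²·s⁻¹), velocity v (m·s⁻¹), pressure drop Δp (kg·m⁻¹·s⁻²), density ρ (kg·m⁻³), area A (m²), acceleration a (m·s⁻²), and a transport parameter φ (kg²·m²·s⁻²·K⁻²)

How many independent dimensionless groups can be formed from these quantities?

3

There are 7 variables and 4 base dimensions (M, L, T, Θ).
The dimension matrix has rank 4.
Independent dimensionless groups: 7 − 4 = 3.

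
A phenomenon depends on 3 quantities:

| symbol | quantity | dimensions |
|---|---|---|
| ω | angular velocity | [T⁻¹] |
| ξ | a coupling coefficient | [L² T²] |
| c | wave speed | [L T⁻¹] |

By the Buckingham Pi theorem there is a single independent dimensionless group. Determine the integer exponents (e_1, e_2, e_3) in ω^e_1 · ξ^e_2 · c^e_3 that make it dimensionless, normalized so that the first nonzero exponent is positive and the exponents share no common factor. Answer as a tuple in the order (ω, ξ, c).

(4, 1, -2)

L: e_1·(0) + e_2·(2) + e_3·(1) = 0
T: e_1·(-1) + e_2·(2) + e_3·(-1) = 0
Solving this homogeneous linear system for the smallest-integer solution (first nonzero entry positive) gives (4, 1, -2).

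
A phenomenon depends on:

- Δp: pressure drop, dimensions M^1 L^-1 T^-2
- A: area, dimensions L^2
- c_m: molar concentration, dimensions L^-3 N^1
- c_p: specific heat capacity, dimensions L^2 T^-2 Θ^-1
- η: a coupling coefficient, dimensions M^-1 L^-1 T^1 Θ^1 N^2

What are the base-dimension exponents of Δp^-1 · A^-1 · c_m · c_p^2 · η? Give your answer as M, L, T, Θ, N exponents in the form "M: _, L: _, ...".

Collect each base-dimension exponent across the product:
  M: −(1) − (0) + (0) + 2·(0) + (-1) = -2
  L: −(-1) − (2) + (-3) + 2·(2) + (-1) = -1
  T: −(-2) − (0) + (0) + 2·(-2) + (1) = -1
  Θ: −(0) − (0) + (0) + 2·(-1) + (1) = -1
  N: −(0) − (0) + (1) + 2·(0) + (2) = 3
So the dimensions are [M⁻² L⁻¹ T⁻¹ Θ⁻¹ N³].

M: -2, L: -1, T: -1, Θ: -1, N: 3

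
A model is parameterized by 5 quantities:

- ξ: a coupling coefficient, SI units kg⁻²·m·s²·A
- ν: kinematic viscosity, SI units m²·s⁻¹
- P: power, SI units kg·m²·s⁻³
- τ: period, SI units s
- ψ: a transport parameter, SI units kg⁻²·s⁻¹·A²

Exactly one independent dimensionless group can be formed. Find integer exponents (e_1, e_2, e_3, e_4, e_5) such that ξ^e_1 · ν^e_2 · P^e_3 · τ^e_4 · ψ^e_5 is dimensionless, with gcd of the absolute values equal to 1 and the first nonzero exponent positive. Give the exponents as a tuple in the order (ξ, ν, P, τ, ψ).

M: e_1·(-2) + e_2·(0) + e_3·(1) + e_4·(0) + e_5·(-2) = 0
L: e_1·(1) + e_2·(2) + e_3·(2) + e_4·(0) + e_5·(0) = 0
T: e_1·(2) + e_2·(-1) + e_3·(-3) + e_4·(1) + e_5·(-1) = 0
I: e_1·(1) + e_2·(0) + e_3·(0) + e_4·(0) + e_5·(2) = 0
Solving this homogeneous linear system for the smallest-integer solution (first nonzero entry positive) gives (2, -3, 2, -2, -1).

(2, -3, 2, -2, -1)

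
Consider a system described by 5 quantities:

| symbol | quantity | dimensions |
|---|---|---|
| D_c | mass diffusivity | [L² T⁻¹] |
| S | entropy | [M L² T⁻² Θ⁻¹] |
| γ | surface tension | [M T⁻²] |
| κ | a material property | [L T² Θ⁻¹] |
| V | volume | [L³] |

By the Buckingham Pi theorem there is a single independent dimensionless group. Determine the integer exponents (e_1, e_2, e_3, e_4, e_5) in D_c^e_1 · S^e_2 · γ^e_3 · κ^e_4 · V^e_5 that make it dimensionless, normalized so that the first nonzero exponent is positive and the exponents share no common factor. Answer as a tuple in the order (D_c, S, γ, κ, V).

(2, -1, 1, 1, -1)

M: e_1·(0) + e_2·(1) + e_3·(1) + e_4·(0) + e_5·(0) = 0
L: e_1·(2) + e_2·(2) + e_3·(0) + e_4·(1) + e_5·(3) = 0
T: e_1·(-1) + e_2·(-2) + e_3·(-2) + e_4·(2) + e_5·(0) = 0
Θ: e_1·(0) + e_2·(-1) + e_3·(0) + e_4·(-1) + e_5·(0) = 0
Solving this homogeneous linear system for the smallest-integer solution (first nonzero entry positive) gives (2, -1, 1, 1, -1).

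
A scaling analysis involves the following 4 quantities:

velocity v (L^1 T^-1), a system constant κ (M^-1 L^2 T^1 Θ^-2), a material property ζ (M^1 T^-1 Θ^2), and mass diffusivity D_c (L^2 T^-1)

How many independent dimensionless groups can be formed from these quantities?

1

There are 4 variables and 4 base dimensions (M, L, T, Θ).
The dimension matrix has rank 3 (less than 4: the dimension vectors are linearly dependent).
Independent dimensionless groups: 4 − 3 = 1.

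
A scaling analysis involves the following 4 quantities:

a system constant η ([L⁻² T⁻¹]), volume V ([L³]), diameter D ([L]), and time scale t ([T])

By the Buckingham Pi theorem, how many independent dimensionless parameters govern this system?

There are 4 variables and 2 base dimensions (L, T).
The dimension matrix has rank 2.
Independent dimensionless groups: 4 − 2 = 2.

2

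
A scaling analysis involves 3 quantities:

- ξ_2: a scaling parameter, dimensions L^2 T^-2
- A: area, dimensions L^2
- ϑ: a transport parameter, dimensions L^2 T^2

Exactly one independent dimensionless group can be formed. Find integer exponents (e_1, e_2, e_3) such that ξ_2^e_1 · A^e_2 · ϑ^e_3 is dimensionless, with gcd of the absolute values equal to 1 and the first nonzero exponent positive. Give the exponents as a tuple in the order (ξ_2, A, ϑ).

(1, -2, 1)

L: e_1·(2) + e_2·(2) + e_3·(2) = 0
T: e_1·(-2) + e_2·(0) + e_3·(2) = 0
Solving this homogeneous linear system for the smallest-integer solution (first nonzero entry positive) gives (1, -2, 1).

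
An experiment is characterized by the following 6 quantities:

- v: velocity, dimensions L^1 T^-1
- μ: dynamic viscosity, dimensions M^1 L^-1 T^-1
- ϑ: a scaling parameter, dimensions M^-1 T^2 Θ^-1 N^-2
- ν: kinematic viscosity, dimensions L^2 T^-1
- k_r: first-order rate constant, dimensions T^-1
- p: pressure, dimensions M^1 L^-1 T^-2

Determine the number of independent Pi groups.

2

There are 6 variables and 5 base dimensions (M, L, T, Θ, N).
The dimension matrix has rank 4 (less than 5: the dimension vectors are linearly dependent).
Independent dimensionless groups: 6 − 4 = 2.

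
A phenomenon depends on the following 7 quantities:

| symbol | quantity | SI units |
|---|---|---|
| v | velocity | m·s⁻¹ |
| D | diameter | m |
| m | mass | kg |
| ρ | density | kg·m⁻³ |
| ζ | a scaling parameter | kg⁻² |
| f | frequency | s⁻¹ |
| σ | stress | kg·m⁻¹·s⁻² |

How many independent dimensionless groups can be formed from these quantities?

There are 7 variables and 3 base dimensions (M, L, T).
The dimension matrix has rank 3.
Independent dimensionless groups: 7 − 3 = 4.

4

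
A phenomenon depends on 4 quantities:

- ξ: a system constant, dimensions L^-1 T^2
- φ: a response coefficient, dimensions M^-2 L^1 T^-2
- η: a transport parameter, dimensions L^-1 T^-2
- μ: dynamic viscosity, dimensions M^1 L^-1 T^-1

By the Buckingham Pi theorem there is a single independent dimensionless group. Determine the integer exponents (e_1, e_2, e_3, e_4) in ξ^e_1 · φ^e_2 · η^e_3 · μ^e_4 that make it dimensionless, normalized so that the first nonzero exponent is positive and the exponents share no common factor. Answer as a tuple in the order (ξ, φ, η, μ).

(1, 2, -3, 4)

M: e_1·(0) + e_2·(-2) + e_3·(0) + e_4·(1) = 0
L: e_1·(-1) + e_2·(1) + e_3·(-1) + e_4·(-1) = 0
T: e_1·(2) + e_2·(-2) + e_3·(-2) + e_4·(-1) = 0
Solving this homogeneous linear system for the smallest-integer solution (first nonzero entry positive) gives (1, 2, -3, 4).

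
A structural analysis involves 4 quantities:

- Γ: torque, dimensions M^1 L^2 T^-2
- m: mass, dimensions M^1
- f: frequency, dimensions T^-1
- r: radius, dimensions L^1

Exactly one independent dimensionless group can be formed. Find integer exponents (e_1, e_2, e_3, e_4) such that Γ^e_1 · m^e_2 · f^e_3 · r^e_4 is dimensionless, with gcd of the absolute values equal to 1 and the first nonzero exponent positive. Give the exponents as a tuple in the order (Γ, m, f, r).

(1, -1, -2, -2)

M: e_1·(1) + e_2·(1) + e_3·(0) + e_4·(0) = 0
L: e_1·(2) + e_2·(0) + e_3·(0) + e_4·(1) = 0
T: e_1·(-2) + e_2·(0) + e_3·(-1) + e_4·(0) = 0
Solving this homogeneous linear system for the smallest-integer solution (first nonzero entry positive) gives (1, -1, -2, -2).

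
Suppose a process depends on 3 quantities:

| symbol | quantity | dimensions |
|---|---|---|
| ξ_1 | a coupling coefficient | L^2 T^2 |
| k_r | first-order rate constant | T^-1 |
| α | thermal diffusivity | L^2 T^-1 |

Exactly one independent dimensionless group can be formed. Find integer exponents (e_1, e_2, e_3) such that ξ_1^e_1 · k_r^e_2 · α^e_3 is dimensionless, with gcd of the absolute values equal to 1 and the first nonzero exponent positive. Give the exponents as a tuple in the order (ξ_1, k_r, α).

(1, 3, -1)

L: e_1·(2) + e_2·(0) + e_3·(2) = 0
T: e_1·(2) + e_2·(-1) + e_3·(-1) = 0
Solving this homogeneous linear system for the smallest-integer solution (first nonzero entry positive) gives (1, 3, -1).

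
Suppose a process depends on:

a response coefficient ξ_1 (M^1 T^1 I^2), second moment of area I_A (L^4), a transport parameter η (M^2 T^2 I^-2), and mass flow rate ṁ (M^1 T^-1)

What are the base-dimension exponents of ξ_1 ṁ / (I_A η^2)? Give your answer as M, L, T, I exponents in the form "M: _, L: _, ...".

M: -2, L: -4, T: -4, I: 6

Collect each base-dimension exponent across the product:
  M: (1) − (0) − 2·(2) + (1) = -2
  L: (0) − (4) − 2·(0) + (0) = -4
  T: (1) − (0) − 2·(2) + (-1) = -4
  I: (2) − (0) − 2·(-2) + (0) = 6
So the dimensions are [M⁻² L⁻⁴ T⁻⁴ I⁶].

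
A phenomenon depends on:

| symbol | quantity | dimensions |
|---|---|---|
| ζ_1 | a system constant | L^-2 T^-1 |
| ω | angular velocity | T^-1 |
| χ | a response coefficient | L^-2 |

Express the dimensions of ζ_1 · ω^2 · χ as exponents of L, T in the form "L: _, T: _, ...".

L: -4, T: -3

Collect each base-dimension exponent across the product:
  L: (-2) + 2·(0) + (-2) = -4
  T: (-1) + 2·(-1) + (0) = -3
So the dimensions are [L⁻⁴ T⁻³].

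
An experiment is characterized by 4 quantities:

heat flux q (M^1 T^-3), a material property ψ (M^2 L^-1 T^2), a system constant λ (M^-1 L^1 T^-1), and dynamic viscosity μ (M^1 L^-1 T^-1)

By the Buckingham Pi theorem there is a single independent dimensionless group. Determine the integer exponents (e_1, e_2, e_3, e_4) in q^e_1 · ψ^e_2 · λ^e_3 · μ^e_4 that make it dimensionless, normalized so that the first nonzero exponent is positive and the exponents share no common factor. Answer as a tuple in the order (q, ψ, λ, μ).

(1, -1, -3, -2)

M: e_1·(1) + e_2·(2) + e_3·(-1) + e_4·(1) = 0
L: e_1·(0) + e_2·(-1) + e_3·(1) + e_4·(-1) = 0
T: e_1·(-3) + e_2·(2) + e_3·(-1) + e_4·(-1) = 0
Solving this homogeneous linear system for the smallest-integer solution (first nonzero entry positive) gives (1, -1, -3, -2).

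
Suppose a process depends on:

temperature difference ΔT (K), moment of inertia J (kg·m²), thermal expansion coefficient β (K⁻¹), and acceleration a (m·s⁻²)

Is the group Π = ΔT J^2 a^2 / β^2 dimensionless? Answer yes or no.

Sum the exponent of each base dimension across the product:
  M: [ΔT]_M + 2·[J]_M − 2·[β]_M + 2·[a]_M = (0) + 2·(1) − 2·(0) + 2·(0) = 2
  L: [ΔT]_L + 2·[J]_L − 2·[β]_L + 2·[a]_L = (0) + 2·(2) − 2·(0) + 2·(1) = 6
  T: [ΔT]_T + 2·[J]_T − 2·[β]_T + 2·[a]_T = (0) + 2·(0) − 2·(0) + 2·(-2) = -4
  Θ: [ΔT]_Θ + 2·[J]_Θ − 2·[β]_Θ + 2·[a]_Θ = (1) + 2·(0) − 2·(-1) + 2·(0) = 3
Net dimensions [M² L⁶ T⁻⁴ Θ³] ≠ [1] — not dimensionless.

no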